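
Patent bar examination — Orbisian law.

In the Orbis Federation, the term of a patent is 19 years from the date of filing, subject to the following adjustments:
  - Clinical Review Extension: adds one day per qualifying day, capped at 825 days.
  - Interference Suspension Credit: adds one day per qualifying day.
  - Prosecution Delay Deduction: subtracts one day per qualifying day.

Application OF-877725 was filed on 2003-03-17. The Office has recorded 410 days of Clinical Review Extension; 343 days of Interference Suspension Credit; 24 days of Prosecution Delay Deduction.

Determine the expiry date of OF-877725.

2024-03-15

Base term: filing date + 19 years → 17 March 2022.
Clinical Review Extension: 410 days (within the 825-day cap) → +410 days → 1 May 2023.
Interference Suspension Credit: +343 days → 8 April 2024.
Prosecution Delay Deduction: −24 days → 15 March 2024.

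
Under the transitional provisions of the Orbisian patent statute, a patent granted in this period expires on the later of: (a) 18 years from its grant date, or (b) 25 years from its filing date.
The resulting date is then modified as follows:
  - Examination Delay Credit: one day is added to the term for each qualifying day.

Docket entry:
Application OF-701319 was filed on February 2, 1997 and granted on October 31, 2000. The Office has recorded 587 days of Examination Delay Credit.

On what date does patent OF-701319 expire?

2023-09-12

(a) grant + 18 years → 31 October 2018.
(b) filing + 25 years → 2 February 2022.
Later of the two: 2 February 2022.
Examination Delay Credit: +587 days → 12 September 2023.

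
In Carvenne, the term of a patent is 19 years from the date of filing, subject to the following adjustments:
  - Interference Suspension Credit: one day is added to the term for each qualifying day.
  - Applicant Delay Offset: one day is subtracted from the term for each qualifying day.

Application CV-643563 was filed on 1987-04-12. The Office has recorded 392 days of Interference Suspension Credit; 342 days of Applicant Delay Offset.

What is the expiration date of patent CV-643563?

Base term: filing date + 19 years → 12 April 2006.
Interference Suspension Credit: +392 days → 9 May 2007.
Applicant Delay Offset: −342 days → 1 June 2006.

2006-06-01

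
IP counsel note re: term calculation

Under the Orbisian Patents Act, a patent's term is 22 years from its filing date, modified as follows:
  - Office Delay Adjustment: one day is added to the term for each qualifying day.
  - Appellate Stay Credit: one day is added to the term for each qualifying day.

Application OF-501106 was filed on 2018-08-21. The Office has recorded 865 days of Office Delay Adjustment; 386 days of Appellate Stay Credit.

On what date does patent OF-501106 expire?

2044-01-24

Base term: filing date + 22 years → 21 August 2040.
Office Delay Adjustment: +865 days → 3 January 2043.
Appellate Stay Credit: +386 days → 24 January 2044.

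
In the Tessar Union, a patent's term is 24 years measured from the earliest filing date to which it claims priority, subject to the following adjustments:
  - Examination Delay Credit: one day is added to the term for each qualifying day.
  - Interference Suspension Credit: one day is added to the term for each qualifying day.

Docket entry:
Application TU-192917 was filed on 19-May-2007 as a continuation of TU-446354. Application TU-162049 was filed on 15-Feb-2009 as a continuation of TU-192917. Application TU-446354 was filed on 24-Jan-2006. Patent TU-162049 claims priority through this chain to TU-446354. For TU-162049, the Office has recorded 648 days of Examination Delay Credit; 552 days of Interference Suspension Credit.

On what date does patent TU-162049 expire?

Earliest priority filing: 24 January 2006.
Base term: 24 January 2006 + 24 years → 24 January 2030.
Examination Delay Credit: +648 days → 3 November 2031.
Interference Suspension Credit: +552 days → 8 May 2033.

May 8, 2033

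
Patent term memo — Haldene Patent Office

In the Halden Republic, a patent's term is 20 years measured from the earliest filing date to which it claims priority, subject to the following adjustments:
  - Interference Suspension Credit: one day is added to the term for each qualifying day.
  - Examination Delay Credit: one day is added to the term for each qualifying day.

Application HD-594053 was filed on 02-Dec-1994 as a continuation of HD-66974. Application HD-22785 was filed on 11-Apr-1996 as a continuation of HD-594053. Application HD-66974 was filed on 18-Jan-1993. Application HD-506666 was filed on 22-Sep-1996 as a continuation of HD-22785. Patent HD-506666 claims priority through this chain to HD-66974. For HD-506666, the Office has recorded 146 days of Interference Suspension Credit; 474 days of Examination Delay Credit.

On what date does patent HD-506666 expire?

Earliest priority filing: 18 January 1993.
Base term: 18 January 1993 + 20 years → 18 January 2013.
Interference Suspension Credit: +146 days → 13 June 2013.
Examination Delay Credit: +474 days → 30 September 2014.

September 30, 2014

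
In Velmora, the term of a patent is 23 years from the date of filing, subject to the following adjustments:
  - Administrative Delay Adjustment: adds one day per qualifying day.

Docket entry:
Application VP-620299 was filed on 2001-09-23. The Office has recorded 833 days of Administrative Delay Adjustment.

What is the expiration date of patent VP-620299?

January 4, 2027

Base term: filing date + 23 years → 23 September 2024.
Administrative Delay Adjustment: +833 days → 4 January 2027.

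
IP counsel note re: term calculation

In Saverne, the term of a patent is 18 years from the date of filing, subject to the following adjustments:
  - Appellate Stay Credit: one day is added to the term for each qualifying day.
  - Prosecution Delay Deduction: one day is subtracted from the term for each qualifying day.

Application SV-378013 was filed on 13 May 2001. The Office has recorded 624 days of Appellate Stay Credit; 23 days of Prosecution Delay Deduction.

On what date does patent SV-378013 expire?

Base term: filing date + 18 years → 13 May 2019.
Appellate Stay Credit: +624 days → 26 January 2021.
Prosecution Delay Deduction: −23 days → 3 January 2021.

2021-01-03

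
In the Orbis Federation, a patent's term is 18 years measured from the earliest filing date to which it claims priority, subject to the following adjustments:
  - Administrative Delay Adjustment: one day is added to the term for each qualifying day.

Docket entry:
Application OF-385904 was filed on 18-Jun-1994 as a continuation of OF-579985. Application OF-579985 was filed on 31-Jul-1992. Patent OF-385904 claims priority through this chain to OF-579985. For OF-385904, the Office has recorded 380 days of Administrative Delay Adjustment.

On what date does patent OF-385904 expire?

Earliest priority filing: 31 July 1992.
Base term: 31 July 1992 + 18 years → 31 July 2010.
Administrative Delay Adjustment: +380 days → 15 August 2011.

August 15, 2011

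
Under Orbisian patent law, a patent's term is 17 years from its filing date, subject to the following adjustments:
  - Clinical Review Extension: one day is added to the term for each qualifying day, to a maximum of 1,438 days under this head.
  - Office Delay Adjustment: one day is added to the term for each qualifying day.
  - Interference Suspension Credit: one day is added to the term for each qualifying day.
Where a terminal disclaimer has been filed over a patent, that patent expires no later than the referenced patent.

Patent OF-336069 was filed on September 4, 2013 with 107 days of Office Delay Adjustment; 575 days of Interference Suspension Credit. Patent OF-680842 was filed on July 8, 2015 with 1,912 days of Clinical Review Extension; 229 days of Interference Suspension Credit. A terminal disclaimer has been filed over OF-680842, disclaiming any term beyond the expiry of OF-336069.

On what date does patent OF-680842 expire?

2032-07-17

Natural term of OF-680842:
  Base: filing + 17 years → 8 July 2032.
  Clinical Review Extension: 1912 days claimed exceeds the 1438-day cap, so +1438 days → 15 June 2036.
  Interference Suspension Credit: +229 days → 30 January 2037.
Expiry of referenced patent OF-336069:
  Base: filing + 17 years → 4 September 2030.
  Office Delay Adjustment: +107 days → 20 December 2030.
  Interference Suspension Credit: +575 days → 17 July 2032.
Terminal disclaimer: OF-680842 expires on the earlier of 30 January 2037 and 17 July 2032.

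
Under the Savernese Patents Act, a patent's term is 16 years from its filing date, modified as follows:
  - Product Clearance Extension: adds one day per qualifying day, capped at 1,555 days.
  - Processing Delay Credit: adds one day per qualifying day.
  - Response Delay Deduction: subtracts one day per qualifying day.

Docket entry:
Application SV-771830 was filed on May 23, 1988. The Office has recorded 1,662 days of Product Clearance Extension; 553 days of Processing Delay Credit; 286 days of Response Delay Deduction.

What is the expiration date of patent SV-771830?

Base term: filing date + 16 years → 23 May 2004.
Product Clearance Extension: 1662 days claimed exceeds the 1555-day cap, so +1555 days → 25 August 2008.
Processing Delay Credit: +553 days → 1 March 2010.
Response Delay Deduction: −286 days → 19 May 2009.

2009-05-19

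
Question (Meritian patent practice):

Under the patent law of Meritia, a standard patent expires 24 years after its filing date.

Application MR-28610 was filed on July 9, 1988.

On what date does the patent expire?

Filing date + 24 years → 9 July 2012.

2012-07-09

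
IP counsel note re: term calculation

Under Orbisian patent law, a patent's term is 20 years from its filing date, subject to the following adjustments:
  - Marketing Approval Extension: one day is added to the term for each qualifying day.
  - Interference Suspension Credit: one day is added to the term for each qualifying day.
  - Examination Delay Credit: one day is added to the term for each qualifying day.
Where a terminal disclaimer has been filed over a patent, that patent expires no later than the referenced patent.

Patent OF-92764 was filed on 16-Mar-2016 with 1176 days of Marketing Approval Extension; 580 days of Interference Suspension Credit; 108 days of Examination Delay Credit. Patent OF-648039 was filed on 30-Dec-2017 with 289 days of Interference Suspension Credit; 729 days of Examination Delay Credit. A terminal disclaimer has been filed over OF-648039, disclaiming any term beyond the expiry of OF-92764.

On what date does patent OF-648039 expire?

Natural term of OF-648039:
  Base: filing + 20 years → 30 December 2037.
  Interference Suspension Credit: +289 days → 15 October 2038.
  Examination Delay Credit: +729 days → 13 October 2040.
Expiry of referenced patent OF-92764:
  Base: filing + 20 years → 16 March 2036.
  Marketing Approval Extension: +1176 days → 5 June 2039.
  Interference Suspension Credit: +580 days → 5 January 2041.
  Examination Delay Credit: +108 days → 23 April 2041.
Terminal disclaimer: OF-648039 expires on the earlier of 13 October 2040 and 23 April 2041.

October 13, 2040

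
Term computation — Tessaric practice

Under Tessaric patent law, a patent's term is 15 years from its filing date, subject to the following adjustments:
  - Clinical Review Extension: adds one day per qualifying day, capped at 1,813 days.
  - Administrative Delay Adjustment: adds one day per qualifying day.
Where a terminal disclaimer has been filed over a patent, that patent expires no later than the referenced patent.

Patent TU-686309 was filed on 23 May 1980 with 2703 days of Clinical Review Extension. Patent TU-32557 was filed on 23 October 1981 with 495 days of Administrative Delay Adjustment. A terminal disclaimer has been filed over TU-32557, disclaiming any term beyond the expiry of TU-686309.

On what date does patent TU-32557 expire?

Natural term of TU-32557:
  Base: filing + 15 years → 23 October 1996.
  Administrative Delay Adjustment: +495 days → 2 March 1998.
Expiry of referenced patent TU-686309:
  Base: filing + 15 years → 23 May 1995.
  Clinical Review Extension: 2703 days claimed exceeds the 1813-day cap, so +1813 days → 9 May 2000.
Terminal disclaimer: TU-32557 expires on the earlier of 2 March 1998 and 9 May 2000.

March 2, 1998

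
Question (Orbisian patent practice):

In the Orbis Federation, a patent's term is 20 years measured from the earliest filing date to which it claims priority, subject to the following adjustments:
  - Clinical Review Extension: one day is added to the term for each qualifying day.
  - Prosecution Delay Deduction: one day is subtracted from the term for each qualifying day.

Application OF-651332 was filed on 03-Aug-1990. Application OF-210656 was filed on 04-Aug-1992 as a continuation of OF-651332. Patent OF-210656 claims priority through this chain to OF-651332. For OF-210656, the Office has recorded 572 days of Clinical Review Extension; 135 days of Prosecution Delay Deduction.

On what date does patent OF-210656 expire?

2011-10-14

Earliest priority filing: 3 August 1990.
Base term: 3 August 1990 + 20 years → 3 August 2010.
Clinical Review Extension: +572 days → 26 February 2012.
Prosecution Delay Deduction: −135 days → 14 October 2011.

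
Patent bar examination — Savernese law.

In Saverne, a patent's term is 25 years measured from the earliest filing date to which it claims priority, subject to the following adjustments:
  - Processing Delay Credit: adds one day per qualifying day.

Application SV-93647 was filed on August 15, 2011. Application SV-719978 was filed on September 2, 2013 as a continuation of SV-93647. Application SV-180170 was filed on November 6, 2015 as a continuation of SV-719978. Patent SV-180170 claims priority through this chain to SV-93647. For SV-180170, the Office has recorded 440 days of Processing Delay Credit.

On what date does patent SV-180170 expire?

October 29, 2037

Earliest priority filing: 15 August 2011.
Base term: 15 August 2011 + 25 years → 15 August 2036.
Processing Delay Credit: +440 days → 29 October 2037.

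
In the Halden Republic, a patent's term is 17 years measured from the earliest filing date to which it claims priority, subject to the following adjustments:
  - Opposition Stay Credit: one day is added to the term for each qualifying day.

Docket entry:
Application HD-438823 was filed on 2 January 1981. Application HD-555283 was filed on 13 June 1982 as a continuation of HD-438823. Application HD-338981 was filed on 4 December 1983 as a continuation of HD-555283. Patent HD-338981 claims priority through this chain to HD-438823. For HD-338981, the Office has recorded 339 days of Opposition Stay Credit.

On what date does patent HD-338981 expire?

Earliest priority filing: 2 January 1981.
Base term: 2 January 1981 + 17 years → 2 January 1998.
Opposition Stay Credit: +339 days → 7 December 1998.

1998-12-07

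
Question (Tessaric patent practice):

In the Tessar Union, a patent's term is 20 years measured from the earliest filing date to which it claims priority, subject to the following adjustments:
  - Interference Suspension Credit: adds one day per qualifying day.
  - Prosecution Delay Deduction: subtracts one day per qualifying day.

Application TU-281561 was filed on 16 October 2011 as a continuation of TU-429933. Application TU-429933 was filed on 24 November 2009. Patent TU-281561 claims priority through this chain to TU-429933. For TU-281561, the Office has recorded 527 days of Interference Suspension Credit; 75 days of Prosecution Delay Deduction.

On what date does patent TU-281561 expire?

Earliest priority filing: 24 November 2009.
Base term: 24 November 2009 + 20 years → 24 November 2029.
Interference Suspension Credit: +527 days → 5 May 2031.
Prosecution Delay Deduction: −75 days → 19 February 2031.

February 19, 2031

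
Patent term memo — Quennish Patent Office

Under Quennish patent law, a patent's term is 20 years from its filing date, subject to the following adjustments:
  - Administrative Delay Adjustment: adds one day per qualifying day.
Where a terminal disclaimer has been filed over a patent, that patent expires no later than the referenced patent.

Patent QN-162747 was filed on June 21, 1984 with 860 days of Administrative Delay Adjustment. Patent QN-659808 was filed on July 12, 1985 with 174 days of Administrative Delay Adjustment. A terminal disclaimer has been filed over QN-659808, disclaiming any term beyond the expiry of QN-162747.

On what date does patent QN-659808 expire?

Natural term of QN-659808:
  Base: filing + 20 years → 12 July 2005.
  Administrative Delay Adjustment: +174 days → 2 January 2006.
Expiry of referenced patent QN-162747:
  Base: filing + 20 years → 21 June 2004.
  Administrative Delay Adjustment: +860 days → 29 October 2006.
Terminal disclaimer: QN-659808 expires on the earlier of 2 January 2006 and 29 October 2006.

January 2, 2006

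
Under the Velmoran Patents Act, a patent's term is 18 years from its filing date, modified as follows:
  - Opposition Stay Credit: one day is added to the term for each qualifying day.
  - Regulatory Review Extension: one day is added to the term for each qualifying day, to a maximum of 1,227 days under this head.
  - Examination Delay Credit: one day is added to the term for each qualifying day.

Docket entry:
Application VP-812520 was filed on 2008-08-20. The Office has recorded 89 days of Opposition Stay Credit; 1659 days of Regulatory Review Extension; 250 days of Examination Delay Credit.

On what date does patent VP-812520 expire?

2030-12-03

Base term: filing date + 18 years → 20 August 2026.
Opposition Stay Credit: +89 days → 17 November 2026.
Regulatory Review Extension: 1659 days claimed exceeds the 1227-day cap, so +1227 days → 28 March 2030.
Examination Delay Credit: +250 days → 3 December 2030.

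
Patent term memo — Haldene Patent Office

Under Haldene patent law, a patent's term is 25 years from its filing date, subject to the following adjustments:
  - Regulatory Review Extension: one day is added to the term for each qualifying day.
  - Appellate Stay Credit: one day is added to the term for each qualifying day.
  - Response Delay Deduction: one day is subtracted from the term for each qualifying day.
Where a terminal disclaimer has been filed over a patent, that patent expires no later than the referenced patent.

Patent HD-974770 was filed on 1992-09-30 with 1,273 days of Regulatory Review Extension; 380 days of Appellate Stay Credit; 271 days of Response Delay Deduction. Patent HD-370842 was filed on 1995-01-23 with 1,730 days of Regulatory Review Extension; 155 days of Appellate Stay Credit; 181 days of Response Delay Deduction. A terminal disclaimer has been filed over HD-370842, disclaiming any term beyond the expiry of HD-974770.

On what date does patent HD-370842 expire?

Natural term of HD-370842:
  Base: filing + 25 years → 23 January 2020.
  Regulatory Review Extension: +1730 days → 18 October 2024.
  Appellate Stay Credit: +155 days → 22 March 2025.
  Response Delay Deduction: −181 days → 22 September 2024.
Expiry of referenced patent HD-974770:
  Base: filing + 25 years → 30 September 2017.
  Regulatory Review Extension: +1273 days → 26 March 2021.
  Appellate Stay Credit: +380 days → 10 April 2022.
  Response Delay Deduction: −271 days → 13 July 2021.
Terminal disclaimer: HD-370842 expires on the earlier of 22 September 2024 and 13 July 2021.

July 13, 2021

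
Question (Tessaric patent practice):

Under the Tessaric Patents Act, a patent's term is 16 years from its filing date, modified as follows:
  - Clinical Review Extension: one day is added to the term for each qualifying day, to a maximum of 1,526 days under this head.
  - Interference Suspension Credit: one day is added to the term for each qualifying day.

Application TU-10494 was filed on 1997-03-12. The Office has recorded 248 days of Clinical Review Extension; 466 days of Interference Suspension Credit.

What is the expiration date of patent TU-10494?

Base term: filing date + 16 years → 12 March 2013.
Clinical Review Extension: 248 days (within the 1526-day cap) → +248 days → 15 November 2013.
Interference Suspension Credit: +466 days → 24 February 2015.

2015-02-24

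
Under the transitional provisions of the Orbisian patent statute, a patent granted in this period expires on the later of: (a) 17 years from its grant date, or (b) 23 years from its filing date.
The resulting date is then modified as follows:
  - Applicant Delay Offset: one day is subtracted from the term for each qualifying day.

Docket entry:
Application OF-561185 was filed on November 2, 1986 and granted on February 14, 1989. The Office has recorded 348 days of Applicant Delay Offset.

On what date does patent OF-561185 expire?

(a) grant + 17 years → 14 February 2006.
(b) filing + 23 years → 2 November 2009.
Later of the two: 2 November 2009.
Applicant Delay Offset: −348 days → 19 November 2008.

November 19, 2008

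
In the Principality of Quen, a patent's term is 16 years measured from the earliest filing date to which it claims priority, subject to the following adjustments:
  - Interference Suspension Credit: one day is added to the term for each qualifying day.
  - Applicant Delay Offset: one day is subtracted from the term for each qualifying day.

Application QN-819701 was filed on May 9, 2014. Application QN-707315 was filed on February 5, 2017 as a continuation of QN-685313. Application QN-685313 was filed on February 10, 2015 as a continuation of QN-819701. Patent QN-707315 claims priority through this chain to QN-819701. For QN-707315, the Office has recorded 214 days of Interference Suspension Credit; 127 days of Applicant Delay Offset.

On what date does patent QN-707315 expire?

August 4, 2030

Earliest priority filing: 9 May 2014.
Base term: 9 May 2014 + 16 years → 9 May 2030.
Interference Suspension Credit: +214 days → 9 December 2030.
Applicant Delay Offset: −127 days → 4 August 2030.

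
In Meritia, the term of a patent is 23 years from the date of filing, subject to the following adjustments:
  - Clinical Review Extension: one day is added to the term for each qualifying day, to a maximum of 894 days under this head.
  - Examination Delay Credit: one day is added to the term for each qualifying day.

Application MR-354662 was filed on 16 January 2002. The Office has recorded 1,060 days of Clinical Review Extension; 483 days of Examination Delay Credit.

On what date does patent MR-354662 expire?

2028-10-24

Base term: filing date + 23 years → 16 January 2025.
Clinical Review Extension: 1060 days claimed exceeds the 894-day cap, so +894 days → 29 June 2027.
Examination Delay Credit: +483 days → 24 October 2028.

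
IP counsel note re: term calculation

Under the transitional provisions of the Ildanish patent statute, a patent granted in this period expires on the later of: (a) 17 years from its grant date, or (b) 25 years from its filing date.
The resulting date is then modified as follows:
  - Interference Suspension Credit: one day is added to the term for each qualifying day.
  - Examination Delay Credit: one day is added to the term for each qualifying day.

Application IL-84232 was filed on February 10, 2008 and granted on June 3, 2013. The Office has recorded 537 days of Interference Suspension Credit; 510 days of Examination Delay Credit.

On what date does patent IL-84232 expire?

December 24, 2035

(a) grant + 17 years → 3 June 2030.
(b) filing + 25 years → 10 February 2033.
Later of the two: 10 February 2033.
Interference Suspension Credit: +537 days → 1 August 2034.
Examination Delay Credit: +510 days → 24 December 2035.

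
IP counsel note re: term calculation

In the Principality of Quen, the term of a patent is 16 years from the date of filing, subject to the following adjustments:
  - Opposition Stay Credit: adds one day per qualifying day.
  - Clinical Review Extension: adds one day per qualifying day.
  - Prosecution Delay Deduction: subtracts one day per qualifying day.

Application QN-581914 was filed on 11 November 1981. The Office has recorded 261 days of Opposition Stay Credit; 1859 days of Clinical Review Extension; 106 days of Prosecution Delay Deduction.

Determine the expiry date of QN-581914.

May 18, 2003

Base term: filing date + 16 years → 11 November 1997.
Opposition Stay Credit: +261 days → 30 July 1998.
Clinical Review Extension: +1859 days → 1 September 2003.
Prosecution Delay Deduction: −106 days → 18 May 2003.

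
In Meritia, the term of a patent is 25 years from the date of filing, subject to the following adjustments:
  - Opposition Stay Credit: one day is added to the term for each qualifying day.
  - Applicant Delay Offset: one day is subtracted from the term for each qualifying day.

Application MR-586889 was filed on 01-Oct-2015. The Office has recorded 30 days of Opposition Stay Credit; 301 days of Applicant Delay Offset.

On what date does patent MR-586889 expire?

Base term: filing date + 25 years → 1 October 2040.
Opposition Stay Credit: +30 days → 31 October 2040.
Applicant Delay Offset: −301 days → 4 January 2040.

2040-01-04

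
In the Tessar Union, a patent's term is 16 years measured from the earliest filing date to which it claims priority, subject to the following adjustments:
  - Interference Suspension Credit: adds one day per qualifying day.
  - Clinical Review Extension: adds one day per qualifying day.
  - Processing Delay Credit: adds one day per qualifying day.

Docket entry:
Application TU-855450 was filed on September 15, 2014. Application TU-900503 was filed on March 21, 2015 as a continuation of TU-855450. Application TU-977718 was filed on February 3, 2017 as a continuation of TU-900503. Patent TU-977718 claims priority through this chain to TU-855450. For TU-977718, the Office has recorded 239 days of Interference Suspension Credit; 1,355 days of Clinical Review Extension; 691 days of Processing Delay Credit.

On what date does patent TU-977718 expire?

Earliest priority filing: 15 September 2014.
Base term: 15 September 2014 + 16 years → 15 September 2030.
Interference Suspension Credit: +239 days → 12 May 2031.
Clinical Review Extension: +1355 days → 26 January 2035.
Processing Delay Credit: +691 days → 17 December 2036.

December 17, 2036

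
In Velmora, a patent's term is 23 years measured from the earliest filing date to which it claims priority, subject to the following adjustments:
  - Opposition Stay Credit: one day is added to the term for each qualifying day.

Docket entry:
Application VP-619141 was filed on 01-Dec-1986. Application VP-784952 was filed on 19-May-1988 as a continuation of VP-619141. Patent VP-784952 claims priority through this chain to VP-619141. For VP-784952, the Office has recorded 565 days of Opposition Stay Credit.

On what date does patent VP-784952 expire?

2011-06-19

Earliest priority filing: 1 December 1986.
Base term: 1 December 1986 + 23 years → 1 December 2009.
Opposition Stay Credit: +565 days → 19 June 2011.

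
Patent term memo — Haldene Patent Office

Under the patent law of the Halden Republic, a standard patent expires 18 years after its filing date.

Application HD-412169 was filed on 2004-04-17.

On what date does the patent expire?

April 17, 2022

Filing date + 18 years → 17 April 2022.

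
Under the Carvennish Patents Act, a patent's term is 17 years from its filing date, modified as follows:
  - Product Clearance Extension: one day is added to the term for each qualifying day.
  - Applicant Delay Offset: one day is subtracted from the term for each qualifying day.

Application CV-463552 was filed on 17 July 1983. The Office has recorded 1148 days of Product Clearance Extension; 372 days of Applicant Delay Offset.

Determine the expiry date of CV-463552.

September 1, 2002

Base term: filing date + 17 years → 17 July 2000.
Product Clearance Extension: +1148 days → 8 September 2003.
Applicant Delay Offset: −372 days → 1 September 2002.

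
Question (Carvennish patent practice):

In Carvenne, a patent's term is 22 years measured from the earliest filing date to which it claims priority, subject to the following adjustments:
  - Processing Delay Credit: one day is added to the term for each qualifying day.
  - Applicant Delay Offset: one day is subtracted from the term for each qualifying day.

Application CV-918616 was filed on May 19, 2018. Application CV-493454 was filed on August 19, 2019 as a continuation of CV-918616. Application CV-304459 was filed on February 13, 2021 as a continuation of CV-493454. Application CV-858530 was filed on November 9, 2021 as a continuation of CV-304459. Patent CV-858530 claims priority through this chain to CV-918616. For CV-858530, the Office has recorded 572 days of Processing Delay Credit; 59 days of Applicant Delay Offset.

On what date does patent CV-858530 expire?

Earliest priority filing: 19 May 2018.
Base term: 19 May 2018 + 22 years → 19 May 2040.
Processing Delay Credit: +572 days → 12 December 2041.
Applicant Delay Offset: −59 days → 14 October 2041.

2041-10-14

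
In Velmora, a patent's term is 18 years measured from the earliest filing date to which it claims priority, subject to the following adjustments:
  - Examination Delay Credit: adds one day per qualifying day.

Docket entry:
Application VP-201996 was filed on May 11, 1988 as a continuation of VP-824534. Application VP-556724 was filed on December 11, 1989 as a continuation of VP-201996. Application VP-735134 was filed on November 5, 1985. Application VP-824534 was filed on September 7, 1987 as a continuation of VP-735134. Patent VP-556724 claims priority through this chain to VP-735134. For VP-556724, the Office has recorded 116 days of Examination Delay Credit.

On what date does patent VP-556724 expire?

2004-02-29

Earliest priority filing: 5 November 1985.
Base term: 5 November 1985 + 18 years → 5 November 2003.
Examination Delay Credit: +116 days → 29 February 2004.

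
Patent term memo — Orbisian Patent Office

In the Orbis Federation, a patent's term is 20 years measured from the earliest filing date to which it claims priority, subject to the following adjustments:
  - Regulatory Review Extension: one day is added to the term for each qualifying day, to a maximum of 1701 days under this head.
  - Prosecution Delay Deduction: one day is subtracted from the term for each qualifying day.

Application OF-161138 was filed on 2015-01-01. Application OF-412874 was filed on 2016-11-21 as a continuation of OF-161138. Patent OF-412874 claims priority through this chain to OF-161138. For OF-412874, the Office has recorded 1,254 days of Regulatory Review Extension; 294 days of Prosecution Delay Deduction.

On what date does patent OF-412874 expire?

2037-08-18

Earliest priority filing: 1 January 2015.
Base term: 1 January 2015 + 20 years → 1 January 2035.
Regulatory Review Extension: 1254 days (within the 1701-day cap) → +1254 days → 8 June 2038.
Prosecution Delay Deduction: −294 days → 18 August 2037.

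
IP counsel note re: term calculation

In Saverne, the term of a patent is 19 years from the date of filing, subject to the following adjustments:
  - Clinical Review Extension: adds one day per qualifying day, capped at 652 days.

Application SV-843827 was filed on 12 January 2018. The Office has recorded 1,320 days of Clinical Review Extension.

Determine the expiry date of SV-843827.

2038-10-26

Base term: filing date + 19 years → 12 January 2037.
Clinical Review Extension: 1320 days claimed exceeds the 652-day cap, so +652 days → 26 October 2038.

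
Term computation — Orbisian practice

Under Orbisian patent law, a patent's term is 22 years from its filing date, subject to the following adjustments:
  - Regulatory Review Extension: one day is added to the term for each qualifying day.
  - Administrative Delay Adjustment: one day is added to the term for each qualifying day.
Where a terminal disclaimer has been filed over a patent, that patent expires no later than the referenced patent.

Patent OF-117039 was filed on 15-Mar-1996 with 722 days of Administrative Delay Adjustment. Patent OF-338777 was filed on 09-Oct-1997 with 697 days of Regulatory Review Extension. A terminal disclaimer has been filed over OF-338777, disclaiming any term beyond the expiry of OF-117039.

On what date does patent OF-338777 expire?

2020-03-06

Natural term of OF-338777:
  Base: filing + 22 years → 9 October 2019.
  Regulatory Review Extension: +697 days → 5 September 2021.
Expiry of referenced patent OF-117039:
  Base: filing + 22 years → 15 March 2018.
  Administrative Delay Adjustment: +722 days → 6 March 2020.
Terminal disclaimer: OF-338777 expires on the earlier of 5 September 2021 and 6 March 2020.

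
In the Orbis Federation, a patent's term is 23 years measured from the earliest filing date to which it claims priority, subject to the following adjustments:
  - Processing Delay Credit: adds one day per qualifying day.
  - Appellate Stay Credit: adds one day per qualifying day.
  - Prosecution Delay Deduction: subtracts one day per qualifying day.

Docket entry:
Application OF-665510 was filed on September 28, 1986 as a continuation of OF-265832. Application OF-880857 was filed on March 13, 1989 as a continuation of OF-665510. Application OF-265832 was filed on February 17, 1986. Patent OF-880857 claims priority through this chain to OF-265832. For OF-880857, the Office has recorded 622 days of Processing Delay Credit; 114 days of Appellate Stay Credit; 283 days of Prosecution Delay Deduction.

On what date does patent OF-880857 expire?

Earliest priority filing: 17 February 1986.
Base term: 17 February 1986 + 23 years → 17 February 2009.
Processing Delay Credit: +622 days → 1 November 2010.
Appellate Stay Credit: +114 days → 23 February 2011.
Prosecution Delay Deduction: −283 days → 16 May 2010.

2010-05-16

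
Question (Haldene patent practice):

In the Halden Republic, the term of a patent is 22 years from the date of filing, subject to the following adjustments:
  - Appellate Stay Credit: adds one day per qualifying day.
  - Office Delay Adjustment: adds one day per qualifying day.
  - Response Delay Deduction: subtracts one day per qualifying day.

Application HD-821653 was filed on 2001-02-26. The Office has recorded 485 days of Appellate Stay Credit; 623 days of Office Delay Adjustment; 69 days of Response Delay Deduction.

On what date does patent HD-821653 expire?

Base term: filing date + 22 years → 26 February 2023.
Appellate Stay Credit: +485 days → 25 June 2024.
Office Delay Adjustment: +623 days → 10 March 2026.
Response Delay Deduction: −69 days → 31 December 2025.

December 31, 2025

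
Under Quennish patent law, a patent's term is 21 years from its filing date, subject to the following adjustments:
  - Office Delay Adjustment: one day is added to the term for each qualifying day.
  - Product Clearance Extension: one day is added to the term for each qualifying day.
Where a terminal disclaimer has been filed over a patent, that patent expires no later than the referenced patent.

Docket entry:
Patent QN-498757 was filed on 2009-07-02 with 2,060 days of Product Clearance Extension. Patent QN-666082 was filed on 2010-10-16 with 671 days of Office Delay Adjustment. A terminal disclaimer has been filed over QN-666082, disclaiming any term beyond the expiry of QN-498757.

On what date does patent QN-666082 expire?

Natural term of QN-666082:
  Base: filing + 21 years → 16 October 2031.
  Office Delay Adjustment: +671 days → 17 August 2033.
Expiry of referenced patent QN-498757:
  Base: filing + 21 years → 2 July 2030.
  Product Clearance Extension: +2060 days → 21 February 2036.
Terminal disclaimer: QN-666082 expires on the earlier of 17 August 2033 and 21 February 2036.

August 17, 2033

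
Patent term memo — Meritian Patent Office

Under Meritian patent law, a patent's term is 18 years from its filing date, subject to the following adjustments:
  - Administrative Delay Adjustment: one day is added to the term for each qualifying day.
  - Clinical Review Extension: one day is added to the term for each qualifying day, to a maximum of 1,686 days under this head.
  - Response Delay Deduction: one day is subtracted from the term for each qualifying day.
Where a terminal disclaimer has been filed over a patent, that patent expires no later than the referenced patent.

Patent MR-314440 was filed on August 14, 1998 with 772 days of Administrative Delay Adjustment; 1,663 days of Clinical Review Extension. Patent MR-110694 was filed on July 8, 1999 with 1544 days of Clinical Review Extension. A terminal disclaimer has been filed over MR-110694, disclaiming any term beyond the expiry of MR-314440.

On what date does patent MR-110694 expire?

Natural term of MR-110694:
  Base: filing + 18 years → 8 July 2017.
  Clinical Review Extension: 1544 days (within the 1686-day cap) → +1544 days → 29 September 2021.
Expiry of referenced patent MR-314440:
  Base: filing + 18 years → 14 August 2016.
  Administrative Delay Adjustment: +772 days → 25 September 2018.
  Clinical Review Extension: 1663 days (within the 1686-day cap) → +1663 days → 15 April 2023.
Terminal disclaimer: MR-110694 expires on the earlier of 29 September 2021 and 15 April 2023.

September 29, 2021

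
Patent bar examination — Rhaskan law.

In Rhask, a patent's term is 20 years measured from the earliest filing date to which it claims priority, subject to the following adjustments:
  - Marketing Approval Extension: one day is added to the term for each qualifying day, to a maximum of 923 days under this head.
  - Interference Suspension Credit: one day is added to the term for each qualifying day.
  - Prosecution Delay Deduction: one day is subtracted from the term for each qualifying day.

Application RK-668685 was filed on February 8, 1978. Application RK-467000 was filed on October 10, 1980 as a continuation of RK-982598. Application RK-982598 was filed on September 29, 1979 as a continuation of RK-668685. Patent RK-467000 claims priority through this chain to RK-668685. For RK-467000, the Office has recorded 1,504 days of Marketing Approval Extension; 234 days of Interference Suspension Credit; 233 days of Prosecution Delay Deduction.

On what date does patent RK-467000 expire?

Earliest priority filing: 8 February 1978.
Base term: 8 February 1978 + 20 years → 8 February 1998.
Marketing Approval Extension: 1504 days claimed exceeds the 923-day cap, so +923 days → 19 August 2000.
Interference Suspension Credit: +234 days → 10 April 2001.
Prosecution Delay Deduction: −233 days → 20 August 2000.

2000-08-20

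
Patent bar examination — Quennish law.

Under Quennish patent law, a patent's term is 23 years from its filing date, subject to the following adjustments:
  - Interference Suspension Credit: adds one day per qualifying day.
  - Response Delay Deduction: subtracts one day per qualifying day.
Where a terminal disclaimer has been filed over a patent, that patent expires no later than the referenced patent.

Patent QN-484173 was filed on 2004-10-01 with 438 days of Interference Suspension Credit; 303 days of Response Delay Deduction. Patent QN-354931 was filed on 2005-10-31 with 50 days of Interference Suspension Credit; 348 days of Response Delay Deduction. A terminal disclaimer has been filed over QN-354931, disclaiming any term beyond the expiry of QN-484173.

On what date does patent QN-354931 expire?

January 7, 2028

Natural term of QN-354931:
  Base: filing + 23 years → 31 October 2028.
  Interference Suspension Credit: +50 days → 20 December 2028.
  Response Delay Deduction: −348 days → 7 January 2028.
Expiry of referenced patent QN-484173:
  Base: filing + 23 years → 1 October 2027.
  Interference Suspension Credit: +438 days → 12 December 2028.
  Response Delay Deduction: −303 days → 13 February 2028.
Terminal disclaimer: QN-354931 expires on the earlier of 7 January 2028 and 13 February 2028.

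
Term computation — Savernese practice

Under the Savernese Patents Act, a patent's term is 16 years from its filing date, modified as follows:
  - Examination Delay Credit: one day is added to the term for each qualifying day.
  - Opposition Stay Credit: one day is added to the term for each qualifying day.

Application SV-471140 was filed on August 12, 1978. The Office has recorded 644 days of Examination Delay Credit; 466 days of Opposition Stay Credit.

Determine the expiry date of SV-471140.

1997-08-26

Base term: filing date + 16 years → 12 August 1994.
Examination Delay Credit: +644 days → 17 May 1996.
Opposition Stay Credit: +466 days → 26 August 1997.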